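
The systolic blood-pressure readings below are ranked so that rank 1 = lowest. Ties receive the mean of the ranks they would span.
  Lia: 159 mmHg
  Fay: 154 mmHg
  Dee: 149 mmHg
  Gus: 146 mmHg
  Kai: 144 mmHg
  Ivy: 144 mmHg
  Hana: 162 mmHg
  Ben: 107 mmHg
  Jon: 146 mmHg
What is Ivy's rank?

2.5

Sorted (ascending): 107, 144, 144, 146, 146, 149, 154, 159, 162
The 2 values of 144 occupy positions 2–3 → average rank (2+3)/2 = 2.5.
The 2 values of 146 occupy positions 4–5 → average rank (4+5)/2 = 4.5.
Ivy has value 144 mmHg → rank 2.5.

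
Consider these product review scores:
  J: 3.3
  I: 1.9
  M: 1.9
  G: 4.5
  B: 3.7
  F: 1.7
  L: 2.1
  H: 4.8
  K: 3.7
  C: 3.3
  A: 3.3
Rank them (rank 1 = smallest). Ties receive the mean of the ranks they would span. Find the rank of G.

10

Sorted (ascending): 1.7, 1.9, 1.9, 2.1, 3.3, 3.3, 3.3, 3.7, 3.7, 4.5, 4.8
The 2 values of 1.9 occupy positions 2–3 → average rank (2+3)/2 = 2.5.
The 3 values of 3.3 occupy positions 5–7 → average rank 6.
The 2 values of 3.7 occupy positions 8–9 → average rank (8+9)/2 = 8.5.
G has value 4.5 → rank 10.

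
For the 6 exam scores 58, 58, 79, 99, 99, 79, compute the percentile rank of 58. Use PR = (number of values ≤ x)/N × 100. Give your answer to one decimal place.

N = 6.
Strictly below 58: 0. Equal to 58: 2.
PR = 2/6 × 100 = 33.3

33.3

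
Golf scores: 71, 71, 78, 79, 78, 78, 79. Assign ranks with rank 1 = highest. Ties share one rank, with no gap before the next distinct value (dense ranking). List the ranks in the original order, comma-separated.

Sorted (descending): 79, 79, 78, 78, 78, 71, 71
The 2 values of 79 share dense rank 1.
The 3 values of 78 share dense rank 2.
The 2 values of 71 share dense rank 3.

3, 3, 2, 1, 2, 2, 1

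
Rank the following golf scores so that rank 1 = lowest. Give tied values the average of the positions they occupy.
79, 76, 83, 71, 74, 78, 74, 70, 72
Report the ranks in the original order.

8, 6, 9, 2, 4.5, 7, 4.5, 1, 3

Sorted (ascending): 70, 71, 72, 74, 74, 76, 78, 79, 83
The 2 values of 74 occupy positions 4–5 → average rank (4+5)/2 = 4.5.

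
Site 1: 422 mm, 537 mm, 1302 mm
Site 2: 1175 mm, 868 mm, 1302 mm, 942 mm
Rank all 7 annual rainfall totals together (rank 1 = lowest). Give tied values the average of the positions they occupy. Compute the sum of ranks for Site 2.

Sorted (ascending): 422, 537, 868, 942, 1175, 1302, 1302
The 2 values of 1302 occupy positions 6–7 → average rank (6+7)/2 = 6.5.
Site 2 values → pooled ranks: 1175→5, 868→3, 1302→6.5, 942→4
Rank sum = 5 + 3 + 6.5 + 4 = 18.5

18.5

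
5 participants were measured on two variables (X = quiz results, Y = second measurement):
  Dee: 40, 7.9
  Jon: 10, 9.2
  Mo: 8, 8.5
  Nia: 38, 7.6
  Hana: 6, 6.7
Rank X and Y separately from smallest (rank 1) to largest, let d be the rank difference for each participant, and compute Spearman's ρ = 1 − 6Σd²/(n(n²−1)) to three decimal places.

0.200

Ranks of variable 1: 5, 3, 2, 4, 1
Ranks of variable 2: 3, 5, 4, 2, 1
d = r₁ − r₂: 2, -2, -2, 2, 0
d²: 4, 4, 4, 4, 0; Σd² = 16
ρ = 1 − 6·16/(5·24) = 1 − 96/120 = 0.200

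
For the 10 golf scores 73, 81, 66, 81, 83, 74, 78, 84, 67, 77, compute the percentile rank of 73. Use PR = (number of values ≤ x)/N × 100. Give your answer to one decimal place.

N = 10.
Strictly below 73: 2. Equal to 73: 1.
PR = 3/10 × 100 = 30.0

30.0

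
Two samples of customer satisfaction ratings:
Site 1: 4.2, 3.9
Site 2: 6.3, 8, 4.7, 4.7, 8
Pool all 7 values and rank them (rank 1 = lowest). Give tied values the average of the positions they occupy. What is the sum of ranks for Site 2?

25

Sorted (ascending): 3.9, 4.2, 4.7, 4.7, 6.3, 8, 8
The 2 values of 4.7 occupy positions 3–4 → average rank (3+4)/2 = 3.5.
The 2 values of 8 occupy positions 6–7 → average rank (6+7)/2 = 6.5.
Site 2 values → pooled ranks: 6.3→5, 8→6.5, 4.7→3.5, 4.7→3.5, 8→6.5
Rank sum = 5 + 6.5 + 3.5 + 3.5 + 6.5 = 25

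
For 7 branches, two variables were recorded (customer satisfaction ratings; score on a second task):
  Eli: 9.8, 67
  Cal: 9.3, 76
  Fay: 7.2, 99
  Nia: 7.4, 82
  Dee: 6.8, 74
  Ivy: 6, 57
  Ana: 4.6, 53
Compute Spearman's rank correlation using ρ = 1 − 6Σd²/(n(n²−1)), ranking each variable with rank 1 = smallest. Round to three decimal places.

0.500

Ranks of variable 1: 7, 6, 4, 5, 3, 2, 1
Ranks of variable 2: 3, 5, 7, 6, 4, 2, 1
d = r₁ − r₂: 4, 1, -3, -1, -1, 0, 0
d²: 16, 1, 9, 1, 1, 0, 0; Σd² = 28
ρ = 1 − 6·28/(7·48) = 1 − 168/336 = 0.500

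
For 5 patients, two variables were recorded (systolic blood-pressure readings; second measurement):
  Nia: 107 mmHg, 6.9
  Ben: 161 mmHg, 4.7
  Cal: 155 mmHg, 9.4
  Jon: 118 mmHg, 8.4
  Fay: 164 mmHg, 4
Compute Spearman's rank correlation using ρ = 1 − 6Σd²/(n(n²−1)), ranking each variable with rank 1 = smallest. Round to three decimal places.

Ranks of variable 1: 1, 4, 3, 2, 5
Ranks of variable 2: 3, 2, 5, 4, 1
d = r₁ − r₂: -2, 2, -2, -2, 4
d²: 4, 4, 4, 4, 16; Σd² = 32
ρ = 1 − 6·32/(5·24) = 1 − 192/120 = -0.600

-0.600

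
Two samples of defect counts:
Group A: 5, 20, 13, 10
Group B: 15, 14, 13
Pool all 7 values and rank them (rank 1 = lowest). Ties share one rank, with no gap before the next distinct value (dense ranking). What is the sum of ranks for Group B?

Sorted (ascending): 5, 10, 13, 13, 14, 15, 20
The 2 values of 13 share dense rank 3.
Remaining distinct values take the next consecutive integers.
Group B values → pooled ranks: 15→5, 14→4, 13→3
Rank sum = 5 + 4 + 3 = 12

12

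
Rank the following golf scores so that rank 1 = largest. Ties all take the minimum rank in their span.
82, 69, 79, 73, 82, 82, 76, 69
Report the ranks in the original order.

1, 7, 4, 6, 1, 1, 5, 7

Sorted (descending): 82, 82, 82, 79, 76, 73, 69, 69
The 3 values of 82 occupy positions 1–3 → each gets rank 1.
The 2 values of 69 occupy positions 7–8 → each gets rank 7.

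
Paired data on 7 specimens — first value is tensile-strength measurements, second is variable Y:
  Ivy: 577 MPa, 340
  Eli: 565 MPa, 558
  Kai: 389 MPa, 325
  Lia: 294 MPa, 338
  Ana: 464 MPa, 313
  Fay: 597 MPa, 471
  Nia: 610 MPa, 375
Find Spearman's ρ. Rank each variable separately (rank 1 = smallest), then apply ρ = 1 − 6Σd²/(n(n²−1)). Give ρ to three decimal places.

Ranks of variable 1: 5, 4, 2, 1, 3, 6, 7
Ranks of variable 2: 4, 7, 2, 3, 1, 6, 5
d = r₁ − r₂: 1, -3, 0, -2, 2, 0, 2
d²: 1, 9, 0, 4, 4, 0, 4; Σd² = 22
ρ = 1 − 6·22/(7·48) = 1 − 132/336 = 0.607

0.607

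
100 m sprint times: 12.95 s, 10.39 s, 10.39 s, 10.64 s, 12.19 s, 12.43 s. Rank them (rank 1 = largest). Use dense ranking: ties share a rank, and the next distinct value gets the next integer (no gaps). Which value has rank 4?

10.64

Sorted (descending): 12.95, 12.43, 12.19, 10.64, 10.39, 10.39
The 2 values of 10.39 share dense rank 5.
Remaining distinct values take the next consecutive integers.
Rank 4 → value 10.64.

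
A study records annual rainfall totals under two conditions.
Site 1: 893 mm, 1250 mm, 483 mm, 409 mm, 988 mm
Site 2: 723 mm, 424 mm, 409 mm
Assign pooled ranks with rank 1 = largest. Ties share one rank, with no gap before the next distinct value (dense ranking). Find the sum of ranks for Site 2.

17

Sorted (descending): 1250, 988, 893, 723, 483, 424, 409, 409
The 2 values of 409 share dense rank 7.
Remaining distinct values take the next consecutive integers.
Site 2 values → pooled ranks: 723→4, 424→6, 409→7
Rank sum = 4 + 6 + 7 = 17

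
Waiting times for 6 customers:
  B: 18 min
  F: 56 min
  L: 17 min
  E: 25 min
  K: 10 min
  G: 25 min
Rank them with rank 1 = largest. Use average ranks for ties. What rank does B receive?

Sorted (descending): 56, 25, 25, 18, 17, 10
The 2 values of 25 occupy positions 2–3 → average rank (2+3)/2 = 2.5.
B has value 18 min → rank 4.

4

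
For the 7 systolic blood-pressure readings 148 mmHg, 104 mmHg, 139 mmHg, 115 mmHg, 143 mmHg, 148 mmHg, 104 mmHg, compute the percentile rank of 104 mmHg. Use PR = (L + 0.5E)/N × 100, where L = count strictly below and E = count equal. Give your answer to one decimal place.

14.3

N = 7.
Strictly below 104: 0. Equal to 104: 2.
PR = (0 + 0.5·2)/7 × 100 = 14.3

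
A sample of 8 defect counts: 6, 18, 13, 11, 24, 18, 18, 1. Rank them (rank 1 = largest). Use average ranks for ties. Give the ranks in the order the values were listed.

Sorted (descending): 24, 18, 18, 18, 13, 11, 6, 1
The 3 values of 18 occupy positions 2–4 → average rank 3.

7, 3, 5, 6, 1, 3, 3, 8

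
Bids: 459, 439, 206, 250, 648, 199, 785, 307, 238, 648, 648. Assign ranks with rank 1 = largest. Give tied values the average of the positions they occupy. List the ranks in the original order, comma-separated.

Sorted (descending): 785, 648, 648, 648, 459, 439, 307, 250, 238, 206, 199
The 3 values of 648 occupy positions 2–4 → average rank 3.

5, 6, 10, 8, 3, 11, 1, 7, 9, 3, 3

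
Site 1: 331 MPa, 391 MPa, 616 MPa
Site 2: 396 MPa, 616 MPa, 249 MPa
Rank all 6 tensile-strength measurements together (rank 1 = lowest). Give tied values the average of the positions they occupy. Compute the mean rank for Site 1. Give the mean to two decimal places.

Sorted (ascending): 249, 331, 391, 396, 616, 616
The 2 values of 616 occupy positions 5–6 → average rank (5+6)/2 = 5.5.
Site 1 values → pooled ranks: 331→2, 391→3, 616→5.5
Mean rank = (2 + 3 + 5.5) / 3 = 3.50

3.50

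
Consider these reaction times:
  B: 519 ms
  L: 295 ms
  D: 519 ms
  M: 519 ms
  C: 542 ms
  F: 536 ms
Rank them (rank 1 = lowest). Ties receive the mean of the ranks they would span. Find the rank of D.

Sorted (ascending): 295, 519, 519, 519, 536, 542
The 3 values of 519 occupy positions 2–4 → average rank 3.
D has value 519 ms → rank 3.

3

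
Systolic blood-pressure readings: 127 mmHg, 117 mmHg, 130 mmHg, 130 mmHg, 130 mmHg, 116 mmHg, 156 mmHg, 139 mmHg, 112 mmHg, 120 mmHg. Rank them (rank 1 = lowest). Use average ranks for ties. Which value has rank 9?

Sorted (ascending): 112, 116, 117, 120, 127, 130, 130, 130, 139, 156
The 3 values of 130 occupy positions 6–8 → average rank 7.
Rank 9 → value 139.

139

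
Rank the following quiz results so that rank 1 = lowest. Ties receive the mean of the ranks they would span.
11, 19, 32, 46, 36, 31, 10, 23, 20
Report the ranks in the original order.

Sorted (ascending): 10, 11, 19, 20, 23, 31, 32, 36, 46
No ties — each value takes its position as its rank.

2, 3, 7, 9, 8, 6, 1, 5, 4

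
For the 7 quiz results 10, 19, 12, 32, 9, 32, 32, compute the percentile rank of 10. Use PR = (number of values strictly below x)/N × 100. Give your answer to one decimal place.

N = 7.
Strictly below 10: 1. Equal to 10: 1.
PR = 1/7 × 100 = 14.3

14.3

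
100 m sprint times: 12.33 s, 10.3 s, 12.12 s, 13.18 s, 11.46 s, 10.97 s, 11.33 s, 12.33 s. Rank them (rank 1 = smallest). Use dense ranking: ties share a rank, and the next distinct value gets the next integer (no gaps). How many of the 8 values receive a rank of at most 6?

Sorted (ascending): 10.3, 10.97, 11.33, 11.46, 12.12, 12.33, 12.33, 13.18
The 2 values of 12.33 share dense rank 6.
Remaining distinct values take the next consecutive integers.
Ranks ≤ 6: {1, 2, 3, 4, 5, 6, 6} → 7 values.

7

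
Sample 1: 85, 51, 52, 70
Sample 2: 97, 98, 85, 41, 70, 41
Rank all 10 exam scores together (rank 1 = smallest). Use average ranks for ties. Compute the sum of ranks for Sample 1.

20

Sorted (ascending): 41, 41, 51, 52, 70, 70, 85, 85, 97, 98
The 2 values of 41 occupy positions 1–2 → average rank (1+2)/2 = 1.5.
The 2 values of 70 occupy positions 5–6 → average rank (5+6)/2 = 5.5.
The 2 values of 85 occupy positions 7–8 → average rank (7+8)/2 = 7.5.
Sample 1 values → pooled ranks: 85→7.5, 51→3, 52→4, 70→5.5
Rank sum = 7.5 + 3 + 4 + 5.5 = 20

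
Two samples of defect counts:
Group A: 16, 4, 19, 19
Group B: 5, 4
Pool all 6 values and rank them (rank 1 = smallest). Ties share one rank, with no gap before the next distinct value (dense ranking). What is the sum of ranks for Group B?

Sorted (ascending): 4, 4, 5, 16, 19, 19
The 2 values of 4 share dense rank 1.
The 2 values of 19 share dense rank 4.
Remaining distinct values take the next consecutive integers.
Group B values → pooled ranks: 5→2, 4→1
Rank sum = 2 + 1 = 3

3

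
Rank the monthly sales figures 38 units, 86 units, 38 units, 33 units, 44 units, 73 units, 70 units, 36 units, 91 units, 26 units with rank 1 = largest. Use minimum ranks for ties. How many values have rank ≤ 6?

Sorted (descending): 91, 86, 73, 70, 44, 38, 38, 36, 33, 26
The 2 values of 38 occupy positions 6–7 → each gets rank 6.
Ranks ≤ 6: {1, 2, 3, 4, 5, 6, 6} → 7 values.

7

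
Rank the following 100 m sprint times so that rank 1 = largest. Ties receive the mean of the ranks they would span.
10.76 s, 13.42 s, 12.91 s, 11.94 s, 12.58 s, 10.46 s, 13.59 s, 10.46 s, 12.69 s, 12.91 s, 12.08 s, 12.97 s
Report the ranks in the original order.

Sorted (descending): 13.59, 13.42, 12.97, 12.91, 12.91, 12.69, 12.58, 12.08, 11.94, 10.76, 10.46, 10.46
The 2 values of 12.91 occupy positions 4–5 → average rank (4+5)/2 = 4.5.
The 2 values of 10.46 occupy positions 11–12 → average rank (11+12)/2 = 11.5.

10, 2, 4.5, 9, 7, 11.5, 1, 11.5, 6, 4.5, 8, 3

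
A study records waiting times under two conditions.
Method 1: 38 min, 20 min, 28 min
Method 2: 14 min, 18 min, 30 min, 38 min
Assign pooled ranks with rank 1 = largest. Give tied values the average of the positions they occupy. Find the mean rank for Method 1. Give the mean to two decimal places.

3.50

Sorted (descending): 38, 38, 30, 28, 20, 18, 14
The 2 values of 38 occupy positions 1–2 → average rank (1+2)/2 = 1.5.
Method 1 values → pooled ranks: 38→1.5, 20→5, 28→4
Mean rank = (1.5 + 5 + 4) / 3 = 3.50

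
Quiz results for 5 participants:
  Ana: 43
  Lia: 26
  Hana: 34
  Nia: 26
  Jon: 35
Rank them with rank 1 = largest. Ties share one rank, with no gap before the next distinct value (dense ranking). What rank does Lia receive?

4

Sorted (descending): 43, 35, 34, 26, 26
The 2 values of 26 share dense rank 4.
Remaining distinct values take the next consecutive integers.
Lia has value 26 → rank 4.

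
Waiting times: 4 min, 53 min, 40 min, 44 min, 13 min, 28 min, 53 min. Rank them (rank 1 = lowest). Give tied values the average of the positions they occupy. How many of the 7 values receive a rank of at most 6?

5

Sorted (ascending): 4, 13, 28, 40, 44, 53, 53
The 2 values of 53 occupy positions 6–7 → average rank (6+7)/2 = 6.5.
Ranks ≤ 6: {1, 2, 3, 4, 5} → 5 values.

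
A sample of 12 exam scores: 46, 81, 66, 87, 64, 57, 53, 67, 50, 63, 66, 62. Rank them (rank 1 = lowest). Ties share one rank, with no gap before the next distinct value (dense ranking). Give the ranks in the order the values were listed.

Sorted (ascending): 46, 50, 53, 57, 62, 63, 64, 66, 66, 67, 81, 87
The 2 values of 66 share dense rank 8.
Remaining distinct values take the next consecutive integers.

1, 10, 8, 11, 7, 4, 3, 9, 2, 6, 8, 5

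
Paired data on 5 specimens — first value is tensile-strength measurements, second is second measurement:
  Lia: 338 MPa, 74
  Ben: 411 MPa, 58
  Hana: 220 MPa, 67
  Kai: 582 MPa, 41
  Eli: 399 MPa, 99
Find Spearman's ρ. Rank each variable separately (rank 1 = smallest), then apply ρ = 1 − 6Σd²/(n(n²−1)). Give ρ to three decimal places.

Ranks of variable 1: 2, 4, 1, 5, 3
Ranks of variable 2: 4, 2, 3, 1, 5
d = r₁ − r₂: -2, 2, -2, 4, -2
d²: 4, 4, 4, 16, 4; Σd² = 32
ρ = 1 − 6·32/(5·24) = 1 − 192/120 = -0.600

-0.600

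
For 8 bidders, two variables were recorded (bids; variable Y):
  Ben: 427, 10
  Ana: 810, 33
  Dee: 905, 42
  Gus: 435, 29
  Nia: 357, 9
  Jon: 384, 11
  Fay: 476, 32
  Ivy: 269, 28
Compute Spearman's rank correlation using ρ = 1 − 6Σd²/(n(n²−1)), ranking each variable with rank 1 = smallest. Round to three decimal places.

Ranks of variable 1: 4, 7, 8, 5, 2, 3, 6, 1
Ranks of variable 2: 2, 7, 8, 5, 1, 3, 6, 4
d = r₁ − r₂: 2, 0, 0, 0, 1, 0, 0, -3
d²: 4, 0, 0, 0, 1, 0, 0, 9; Σd² = 14
ρ = 1 − 6·14/(8·63) = 1 − 84/504 = 0.833

0.833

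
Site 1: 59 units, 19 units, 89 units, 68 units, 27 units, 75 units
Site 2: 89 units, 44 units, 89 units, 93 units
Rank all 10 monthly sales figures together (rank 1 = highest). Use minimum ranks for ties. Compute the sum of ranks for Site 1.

39

Sorted (descending): 93, 89, 89, 89, 75, 68, 59, 44, 27, 19
The 3 values of 89 occupy positions 2–4 → each gets rank 2.
Site 1 values → pooled ranks: 59→7, 19→10, 89→2, 68→6, 27→9, 75→5
Rank sum = 7 + 10 + 2 + 6 + 9 + 5 = 39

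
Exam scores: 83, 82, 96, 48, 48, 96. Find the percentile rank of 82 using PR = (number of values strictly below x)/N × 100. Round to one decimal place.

N = 6.
Strictly below 82: 2. Equal to 82: 1.
PR = 2/6 × 100 = 33.3

33.3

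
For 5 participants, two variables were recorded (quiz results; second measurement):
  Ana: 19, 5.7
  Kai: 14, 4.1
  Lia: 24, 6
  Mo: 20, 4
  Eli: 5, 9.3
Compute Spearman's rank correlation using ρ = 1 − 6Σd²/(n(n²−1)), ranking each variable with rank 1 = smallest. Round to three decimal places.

-0.300

Ranks of variable 1: 3, 2, 5, 4, 1
Ranks of variable 2: 3, 2, 4, 1, 5
d = r₁ − r₂: 0, 0, 1, 3, -4
d²: 0, 0, 1, 9, 16; Σd² = 26
ρ = 1 − 6·26/(5·24) = 1 − 156/120 = -0.300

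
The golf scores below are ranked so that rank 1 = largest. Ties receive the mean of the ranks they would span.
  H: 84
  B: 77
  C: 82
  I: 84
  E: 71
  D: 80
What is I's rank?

1.5

Sorted (descending): 84, 84, 82, 80, 77, 71
The 2 values of 84 occupy positions 1–2 → average rank (1+2)/2 = 1.5.
I has value 84 → rank 1.5.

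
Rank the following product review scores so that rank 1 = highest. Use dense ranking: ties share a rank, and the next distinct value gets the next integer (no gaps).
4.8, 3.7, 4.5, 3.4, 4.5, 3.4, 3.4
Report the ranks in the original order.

Sorted (descending): 4.8, 4.5, 4.5, 3.7, 3.4, 3.4, 3.4
The 2 values of 4.5 share dense rank 2.
The 3 values of 3.4 share dense rank 4.
Remaining distinct values take the next consecutive integers.

1, 3, 2, 4, 2, 4, 4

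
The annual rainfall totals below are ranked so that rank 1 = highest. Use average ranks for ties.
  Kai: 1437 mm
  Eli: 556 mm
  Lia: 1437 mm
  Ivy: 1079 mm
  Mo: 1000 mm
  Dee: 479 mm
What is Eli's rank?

5

Sorted (descending): 1437, 1437, 1079, 1000, 556, 479
The 2 values of 1437 occupy positions 1–2 → average rank (1+2)/2 = 1.5.
Eli has value 556 mm → rank 5.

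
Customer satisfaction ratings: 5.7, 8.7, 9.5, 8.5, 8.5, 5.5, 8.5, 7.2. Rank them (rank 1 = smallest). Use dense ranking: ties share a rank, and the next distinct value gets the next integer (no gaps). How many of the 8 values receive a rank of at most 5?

7

Sorted (ascending): 5.5, 5.7, 7.2, 8.5, 8.5, 8.5, 8.7, 9.5
The 3 values of 8.5 share dense rank 4.
Remaining distinct values take the next consecutive integers.
Ranks ≤ 5: {1, 2, 3, 4, 4, 4, 5} → 7 values.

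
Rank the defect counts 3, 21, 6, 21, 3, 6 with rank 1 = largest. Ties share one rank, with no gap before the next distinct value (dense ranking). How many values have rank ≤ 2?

4

Sorted (descending): 21, 21, 6, 6, 3, 3
The 2 values of 21 share dense rank 1.
The 2 values of 6 share dense rank 2.
The 2 values of 3 share dense rank 3.
Ranks ≤ 2: {1, 1, 2, 2} → 4 values.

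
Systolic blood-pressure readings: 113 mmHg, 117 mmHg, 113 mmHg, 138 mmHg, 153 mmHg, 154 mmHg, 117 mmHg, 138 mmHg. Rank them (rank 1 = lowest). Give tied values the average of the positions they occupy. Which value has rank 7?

Sorted (ascending): 113, 113, 117, 117, 138, 138, 153, 154
The 2 values of 113 occupy positions 1–2 → average rank (1+2)/2 = 1.5.
The 2 values of 117 occupy positions 3–4 → average rank (3+4)/2 = 3.5.
The 2 values of 138 occupy positions 5–6 → average rank (5+6)/2 = 5.5.
Rank 7 → value 153.

153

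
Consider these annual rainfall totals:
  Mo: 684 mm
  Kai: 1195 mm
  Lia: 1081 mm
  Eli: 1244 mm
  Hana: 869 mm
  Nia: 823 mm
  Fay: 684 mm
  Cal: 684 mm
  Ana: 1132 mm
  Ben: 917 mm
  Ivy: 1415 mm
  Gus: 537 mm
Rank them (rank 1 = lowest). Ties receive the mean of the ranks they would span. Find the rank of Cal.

Sorted (ascending): 537, 684, 684, 684, 823, 869, 917, 1081, 1132, 1195, 1244, 1415
The 3 values of 684 occupy positions 2–4 → average rank 3.
Cal has value 684 mm → rank 3.

3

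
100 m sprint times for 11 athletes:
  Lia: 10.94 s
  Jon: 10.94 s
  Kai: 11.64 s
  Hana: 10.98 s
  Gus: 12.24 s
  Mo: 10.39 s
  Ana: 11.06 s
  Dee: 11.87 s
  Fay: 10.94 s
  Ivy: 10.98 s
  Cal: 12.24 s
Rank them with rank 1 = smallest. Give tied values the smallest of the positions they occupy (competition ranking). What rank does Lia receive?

Sorted (ascending): 10.39, 10.94, 10.94, 10.94, 10.98, 10.98, 11.06, 11.64, 11.87, 12.24, 12.24
The 3 values of 10.94 occupy positions 2–4 → each gets rank 2.
The 2 values of 10.98 occupy positions 5–6 → each gets rank 5.
The 2 values of 12.24 occupy positions 10–11 → each gets rank 10.
Lia has value 10.94 s → rank 2.

2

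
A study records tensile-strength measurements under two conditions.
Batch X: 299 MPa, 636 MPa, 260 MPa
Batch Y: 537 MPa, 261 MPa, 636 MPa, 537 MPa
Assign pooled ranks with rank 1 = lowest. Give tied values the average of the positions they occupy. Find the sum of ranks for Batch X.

Sorted (ascending): 260, 261, 299, 537, 537, 636, 636
The 2 values of 537 occupy positions 4–5 → average rank (4+5)/2 = 4.5.
The 2 values of 636 occupy positions 6–7 → average rank (6+7)/2 = 6.5.
Batch X values → pooled ranks: 299→3, 636→6.5, 260→1
Rank sum = 3 + 6.5 + 1 = 10.5

10.5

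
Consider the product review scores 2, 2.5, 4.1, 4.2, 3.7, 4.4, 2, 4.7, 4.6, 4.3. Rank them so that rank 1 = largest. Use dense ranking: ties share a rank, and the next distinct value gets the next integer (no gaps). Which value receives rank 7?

Sorted (descending): 4.7, 4.6, 4.4, 4.3, 4.2, 4.1, 3.7, 2.5, 2, 2
The 2 values of 2 share dense rank 9.
Remaining distinct values take the next consecutive integers.
Rank 7 → value 3.7.

3.7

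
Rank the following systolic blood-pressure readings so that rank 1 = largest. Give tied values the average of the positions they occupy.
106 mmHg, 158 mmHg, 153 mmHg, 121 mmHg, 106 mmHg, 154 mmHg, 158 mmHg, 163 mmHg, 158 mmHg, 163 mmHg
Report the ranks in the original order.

9.5, 4, 7, 8, 9.5, 6, 4, 1.5, 4, 1.5

Sorted (descending): 163, 163, 158, 158, 158, 154, 153, 121, 106, 106
The 2 values of 163 occupy positions 1–2 → average rank (1+2)/2 = 1.5.
The 3 values of 158 occupy positions 3–5 → average rank 4.
The 2 values of 106 occupy positions 9–10 → average rank (9+10)/2 = 9.5.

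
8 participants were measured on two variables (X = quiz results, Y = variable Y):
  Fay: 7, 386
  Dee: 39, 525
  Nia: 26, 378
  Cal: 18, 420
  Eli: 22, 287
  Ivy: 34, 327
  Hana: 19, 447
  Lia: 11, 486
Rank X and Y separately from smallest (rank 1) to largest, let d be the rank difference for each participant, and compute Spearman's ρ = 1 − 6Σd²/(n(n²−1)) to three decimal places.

-0.095

Ranks of variable 1: 1, 8, 6, 3, 5, 7, 4, 2
Ranks of variable 2: 4, 8, 3, 5, 1, 2, 6, 7
d = r₁ − r₂: -3, 0, 3, -2, 4, 5, -2, -5
d²: 9, 0, 9, 4, 16, 25, 4, 25; Σd² = 92
ρ = 1 − 6·92/(8·63) = 1 − 552/504 = -0.095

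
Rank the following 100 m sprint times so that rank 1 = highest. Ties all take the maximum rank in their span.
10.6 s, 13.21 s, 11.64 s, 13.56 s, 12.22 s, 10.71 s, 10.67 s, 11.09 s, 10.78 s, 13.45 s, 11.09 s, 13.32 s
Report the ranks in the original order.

Sorted (descending): 13.56, 13.45, 13.32, 13.21, 12.22, 11.64, 11.09, 11.09, 10.78, 10.71, 10.67, 10.6
The 2 values of 11.09 occupy positions 7–8 → each gets rank 8.

12, 4, 6, 1, 5, 10, 11, 8, 9, 2, 8, 3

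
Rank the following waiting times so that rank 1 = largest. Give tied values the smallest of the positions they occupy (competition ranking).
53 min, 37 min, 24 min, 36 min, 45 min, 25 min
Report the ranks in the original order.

1, 3, 6, 4, 2, 5

Sorted (descending): 53, 45, 37, 36, 25, 24
No ties — each value takes its position as its rank.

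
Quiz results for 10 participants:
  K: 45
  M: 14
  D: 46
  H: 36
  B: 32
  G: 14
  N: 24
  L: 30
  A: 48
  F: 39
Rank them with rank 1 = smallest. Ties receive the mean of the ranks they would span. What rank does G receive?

Sorted (ascending): 14, 14, 24, 30, 32, 36, 39, 45, 46, 48
The 2 values of 14 occupy positions 1–2 → average rank (1+2)/2 = 1.5.
G has value 14 → rank 1.5.

1.5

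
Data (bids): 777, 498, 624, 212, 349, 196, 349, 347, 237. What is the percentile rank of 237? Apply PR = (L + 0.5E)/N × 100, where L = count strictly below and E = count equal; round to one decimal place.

N = 9.
Strictly below 237: 2. Equal to 237: 1.
PR = (2 + 0.5·1)/9 × 100 = 27.8

27.8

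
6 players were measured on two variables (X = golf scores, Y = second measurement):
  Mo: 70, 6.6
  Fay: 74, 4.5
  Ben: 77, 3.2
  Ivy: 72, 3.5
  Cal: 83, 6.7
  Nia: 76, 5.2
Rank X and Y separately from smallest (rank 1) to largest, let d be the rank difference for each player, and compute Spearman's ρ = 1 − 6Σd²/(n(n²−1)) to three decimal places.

0.086

Ranks of variable 1: 1, 3, 5, 2, 6, 4
Ranks of variable 2: 5, 3, 1, 2, 6, 4
d = r₁ − r₂: -4, 0, 4, 0, 0, 0
d²: 16, 0, 16, 0, 0, 0; Σd² = 32
ρ = 1 − 6·32/(6·35) = 1 − 192/210 = 0.086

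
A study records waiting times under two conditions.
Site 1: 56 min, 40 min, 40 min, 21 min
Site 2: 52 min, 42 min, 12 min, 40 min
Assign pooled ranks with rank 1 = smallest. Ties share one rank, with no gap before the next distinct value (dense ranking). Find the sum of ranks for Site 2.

Sorted (ascending): 12, 21, 40, 40, 40, 42, 52, 56
The 3 values of 40 share dense rank 3.
Remaining distinct values take the next consecutive integers.
Site 2 values → pooled ranks: 52→5, 42→4, 12→1, 40→3
Rank sum = 5 + 4 + 1 + 3 = 13

13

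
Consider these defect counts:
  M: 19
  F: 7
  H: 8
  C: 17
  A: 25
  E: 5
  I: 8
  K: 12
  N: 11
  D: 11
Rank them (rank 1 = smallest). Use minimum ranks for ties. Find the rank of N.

5

Sorted (ascending): 5, 7, 8, 8, 11, 11, 12, 17, 19, 25
The 2 values of 8 occupy positions 3–4 → each gets rank 3.
The 2 values of 11 occupy positions 5–6 → each gets rank 5.
N has value 11 → rank 5.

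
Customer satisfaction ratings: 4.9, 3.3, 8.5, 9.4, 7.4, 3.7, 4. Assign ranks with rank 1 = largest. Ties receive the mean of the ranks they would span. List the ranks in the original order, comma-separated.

4, 7, 2, 1, 3, 6, 5

Sorted (descending): 9.4, 8.5, 7.4, 4.9, 4, 3.7, 3.3
No ties — each value takes its position as its rank.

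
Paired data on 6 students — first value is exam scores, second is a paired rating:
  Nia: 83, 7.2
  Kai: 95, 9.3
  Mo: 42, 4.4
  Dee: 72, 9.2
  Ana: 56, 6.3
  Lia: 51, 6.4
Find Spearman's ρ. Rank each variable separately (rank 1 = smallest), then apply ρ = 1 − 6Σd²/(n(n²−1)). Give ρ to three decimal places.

0.886

Ranks of variable 1: 5, 6, 1, 4, 3, 2
Ranks of variable 2: 4, 6, 1, 5, 2, 3
d = r₁ − r₂: 1, 0, 0, -1, 1, -1
d²: 1, 0, 0, 1, 1, 1; Σd² = 4
ρ = 1 − 6·4/(6·35) = 1 − 24/210 = 0.886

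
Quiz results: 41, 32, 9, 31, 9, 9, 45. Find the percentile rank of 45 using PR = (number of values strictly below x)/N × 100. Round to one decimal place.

N = 7.
Strictly below 45: 6. Equal to 45: 1.
PR = 6/7 × 100 = 85.7

85.7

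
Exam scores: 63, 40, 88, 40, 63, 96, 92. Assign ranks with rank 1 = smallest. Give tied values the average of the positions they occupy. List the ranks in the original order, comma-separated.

3.5, 1.5, 5, 1.5, 3.5, 7, 6

Sorted (ascending): 40, 40, 63, 63, 88, 92, 96
The 2 values of 40 occupy positions 1–2 → average rank (1+2)/2 = 1.5.
The 2 values of 63 occupy positions 3–4 → average rank (3+4)/2 = 3.5.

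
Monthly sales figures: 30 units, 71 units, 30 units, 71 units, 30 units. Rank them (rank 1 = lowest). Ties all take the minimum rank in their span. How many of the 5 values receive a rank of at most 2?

3

Sorted (ascending): 30, 30, 30, 71, 71
The 3 values of 30 occupy positions 1–3 → each gets rank 1.
The 2 values of 71 occupy positions 4–5 → each gets rank 4.
Ranks ≤ 2: {1, 1, 1} → 3 values.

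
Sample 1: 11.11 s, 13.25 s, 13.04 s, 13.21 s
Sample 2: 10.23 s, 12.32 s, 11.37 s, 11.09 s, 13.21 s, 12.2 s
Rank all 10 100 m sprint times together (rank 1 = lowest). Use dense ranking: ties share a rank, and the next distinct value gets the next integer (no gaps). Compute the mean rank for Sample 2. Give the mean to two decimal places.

4.33

Sorted (ascending): 10.23, 11.09, 11.11, 11.37, 12.2, 12.32, 13.04, 13.21, 13.21, 13.25
The 2 values of 13.21 share dense rank 8.
Remaining distinct values take the next consecutive integers.
Sample 2 values → pooled ranks: 10.23→1, 12.32→6, 11.37→4, 11.09→2, 13.21→8, 12.2→5
Mean rank = (1 + 6 + 4 + 2 + 8 + 5) / 6 = 4.33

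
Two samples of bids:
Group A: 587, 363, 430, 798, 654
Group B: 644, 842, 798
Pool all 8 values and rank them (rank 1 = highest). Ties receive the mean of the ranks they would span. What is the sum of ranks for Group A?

27.5

Sorted (descending): 842, 798, 798, 654, 644, 587, 430, 363
The 2 values of 798 occupy positions 2–3 → average rank (2+3)/2 = 2.5.
Group A values → pooled ranks: 587→6, 363→8, 430→7, 798→2.5, 654→4
Rank sum = 6 + 8 + 7 + 2.5 + 4 = 27.5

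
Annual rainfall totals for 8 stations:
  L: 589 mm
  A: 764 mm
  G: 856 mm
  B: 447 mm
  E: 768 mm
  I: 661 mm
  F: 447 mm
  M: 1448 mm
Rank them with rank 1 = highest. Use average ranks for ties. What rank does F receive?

7.5

Sorted (descending): 1448, 856, 768, 764, 661, 589, 447, 447
The 2 values of 447 occupy positions 7–8 → average rank (7+8)/2 = 7.5.
F has value 447 mm → rank 7.5.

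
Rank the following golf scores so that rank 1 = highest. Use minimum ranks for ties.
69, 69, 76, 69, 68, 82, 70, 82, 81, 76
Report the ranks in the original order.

Sorted (descending): 82, 82, 81, 76, 76, 70, 69, 69, 69, 68
The 2 values of 82 occupy positions 1–2 → each gets rank 1.
The 2 values of 76 occupy positions 4–5 → each gets rank 4.
The 3 values of 69 occupy positions 7–9 → each gets rank 7.

7, 7, 4, 7, 10, 1, 6, 1, 3, 4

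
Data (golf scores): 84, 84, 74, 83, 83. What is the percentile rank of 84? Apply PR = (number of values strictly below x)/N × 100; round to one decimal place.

60.0

N = 5.
Strictly below 84: 3. Equal to 84: 2.
PR = 3/5 × 100 = 60.0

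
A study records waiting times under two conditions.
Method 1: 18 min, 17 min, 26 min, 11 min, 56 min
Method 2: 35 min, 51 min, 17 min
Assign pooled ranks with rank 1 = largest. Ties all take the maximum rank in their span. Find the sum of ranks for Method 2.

12

Sorted (descending): 56, 51, 35, 26, 18, 17, 17, 11
The 2 values of 17 occupy positions 6–7 → each gets rank 7.
Method 2 values → pooled ranks: 35→3, 51→2, 17→7
Rank sum = 3 + 2 + 7 = 12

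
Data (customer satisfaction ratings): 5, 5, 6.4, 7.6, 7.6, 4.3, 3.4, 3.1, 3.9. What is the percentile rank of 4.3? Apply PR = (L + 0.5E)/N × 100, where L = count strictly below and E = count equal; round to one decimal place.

N = 9.
Strictly below 4.3: 3. Equal to 4.3: 1.
PR = (3 + 0.5·1)/9 × 100 = 38.9

38.9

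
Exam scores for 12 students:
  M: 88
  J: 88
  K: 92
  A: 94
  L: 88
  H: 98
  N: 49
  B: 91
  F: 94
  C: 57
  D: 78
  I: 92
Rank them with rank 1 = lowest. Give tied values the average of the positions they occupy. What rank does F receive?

10.5

Sorted (ascending): 49, 57, 78, 88, 88, 88, 91, 92, 92, 94, 94, 98
The 3 values of 88 occupy positions 4–6 → average rank 5.
The 2 values of 92 occupy positions 8–9 → average rank (8+9)/2 = 8.5.
The 2 values of 94 occupy positions 10–11 → average rank (10+11)/2 = 10.5.
F has value 94 → rank 10.5.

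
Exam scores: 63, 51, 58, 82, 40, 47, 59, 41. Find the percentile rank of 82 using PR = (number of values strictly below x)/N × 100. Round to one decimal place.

N = 8.
Strictly below 82: 7. Equal to 82: 1.
PR = 7/8 × 100 = 87.5

87.5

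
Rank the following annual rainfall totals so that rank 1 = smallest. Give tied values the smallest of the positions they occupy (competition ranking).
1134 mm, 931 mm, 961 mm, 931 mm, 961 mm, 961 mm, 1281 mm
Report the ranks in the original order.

6, 1, 3, 1, 3, 3, 7

Sorted (ascending): 931, 931, 961, 961, 961, 1134, 1281
The 2 values of 931 occupy positions 1–2 → each gets rank 1.
The 3 values of 961 occupy positions 3–5 → each gets rank 3.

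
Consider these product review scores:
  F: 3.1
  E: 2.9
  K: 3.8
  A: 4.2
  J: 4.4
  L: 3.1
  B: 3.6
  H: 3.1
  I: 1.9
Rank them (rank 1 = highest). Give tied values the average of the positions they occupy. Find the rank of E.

Sorted (descending): 4.4, 4.2, 3.8, 3.6, 3.1, 3.1, 3.1, 2.9, 1.9
The 3 values of 3.1 occupy positions 5–7 → average rank 6.
E has value 2.9 → rank 8.

8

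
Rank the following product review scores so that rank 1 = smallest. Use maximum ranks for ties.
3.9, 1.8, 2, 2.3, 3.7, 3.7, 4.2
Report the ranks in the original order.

6, 1, 2, 3, 5, 5, 7

Sorted (ascending): 1.8, 2, 2.3, 3.7, 3.7, 3.9, 4.2
The 2 values of 3.7 occupy positions 4–5 → each gets rank 5.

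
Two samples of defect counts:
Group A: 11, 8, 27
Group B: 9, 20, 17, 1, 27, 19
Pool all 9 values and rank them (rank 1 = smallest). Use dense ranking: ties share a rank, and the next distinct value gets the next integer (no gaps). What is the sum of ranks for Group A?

14

Sorted (ascending): 1, 8, 9, 11, 17, 19, 20, 27, 27
The 2 values of 27 share dense rank 8.
Remaining distinct values take the next consecutive integers.
Group A values → pooled ranks: 11→4, 8→2, 27→8
Rank sum = 4 + 2 + 8 = 14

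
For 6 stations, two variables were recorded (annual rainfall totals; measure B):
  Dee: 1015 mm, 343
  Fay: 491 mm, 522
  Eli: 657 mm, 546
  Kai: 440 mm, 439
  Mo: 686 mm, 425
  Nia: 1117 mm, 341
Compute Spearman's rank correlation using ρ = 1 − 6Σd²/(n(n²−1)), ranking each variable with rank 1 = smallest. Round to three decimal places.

-0.771

Ranks of variable 1: 5, 2, 3, 1, 4, 6
Ranks of variable 2: 2, 5, 6, 4, 3, 1
d = r₁ − r₂: 3, -3, -3, -3, 1, 5
d²: 9, 9, 9, 9, 1, 25; Σd² = 62
ρ = 1 − 6·62/(6·35) = 1 − 372/210 = -0.771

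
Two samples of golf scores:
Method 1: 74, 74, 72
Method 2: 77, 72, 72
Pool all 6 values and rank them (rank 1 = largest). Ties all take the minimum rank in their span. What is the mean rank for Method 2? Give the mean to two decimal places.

3.00

Sorted (descending): 77, 74, 74, 72, 72, 72
The 2 values of 74 occupy positions 2–3 → each gets rank 2.
The 3 values of 72 occupy positions 4–6 → each gets rank 4.
Method 2 values → pooled ranks: 77→1, 72→4, 72→4
Mean rank = (1 + 4 + 4) / 3 = 3.00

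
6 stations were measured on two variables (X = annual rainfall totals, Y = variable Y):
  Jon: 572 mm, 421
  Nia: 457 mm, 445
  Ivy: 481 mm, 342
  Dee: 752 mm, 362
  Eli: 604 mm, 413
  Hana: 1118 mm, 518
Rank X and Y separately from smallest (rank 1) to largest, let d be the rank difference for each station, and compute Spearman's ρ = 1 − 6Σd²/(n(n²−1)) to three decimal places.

Ranks of variable 1: 3, 1, 2, 5, 4, 6
Ranks of variable 2: 4, 5, 1, 2, 3, 6
d = r₁ − r₂: -1, -4, 1, 3, 1, 0
d²: 1, 16, 1, 9, 1, 0; Σd² = 28
ρ = 1 − 6·28/(6·35) = 1 − 168/210 = 0.200

0.200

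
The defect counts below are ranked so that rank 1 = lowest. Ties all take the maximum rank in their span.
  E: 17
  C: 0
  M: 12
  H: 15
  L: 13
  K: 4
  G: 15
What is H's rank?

6

Sorted (ascending): 0, 4, 12, 13, 15, 15, 17
The 2 values of 15 occupy positions 5–6 → each gets rank 6.
H has value 15 → rank 6.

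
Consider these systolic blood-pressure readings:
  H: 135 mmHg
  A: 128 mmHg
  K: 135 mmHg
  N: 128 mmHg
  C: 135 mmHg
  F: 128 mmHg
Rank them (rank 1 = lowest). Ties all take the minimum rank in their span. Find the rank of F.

1

Sorted (ascending): 128, 128, 128, 135, 135, 135
The 3 values of 128 occupy positions 1–3 → each gets rank 1.
The 3 values of 135 occupy positions 4–6 → each gets rank 4.
F has value 128 mmHg → rank 1.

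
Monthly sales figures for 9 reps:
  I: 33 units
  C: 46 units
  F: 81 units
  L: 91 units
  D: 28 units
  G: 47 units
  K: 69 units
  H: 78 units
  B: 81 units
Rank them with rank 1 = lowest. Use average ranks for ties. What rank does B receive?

Sorted (ascending): 28, 33, 46, 47, 69, 78, 81, 81, 91
The 2 values of 81 occupy positions 7–8 → average rank (7+8)/2 = 7.5.
B has value 81 units → rank 7.5.

7.5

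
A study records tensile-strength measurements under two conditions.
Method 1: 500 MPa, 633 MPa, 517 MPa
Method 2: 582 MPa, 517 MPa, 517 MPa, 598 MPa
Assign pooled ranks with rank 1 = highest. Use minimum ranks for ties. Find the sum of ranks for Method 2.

Sorted (descending): 633, 598, 582, 517, 517, 517, 500
The 3 values of 517 occupy positions 4–6 → each gets rank 4.
Method 2 values → pooled ranks: 582→3, 517→4, 517→4, 598→2
Rank sum = 3 + 4 + 4 + 2 = 13

13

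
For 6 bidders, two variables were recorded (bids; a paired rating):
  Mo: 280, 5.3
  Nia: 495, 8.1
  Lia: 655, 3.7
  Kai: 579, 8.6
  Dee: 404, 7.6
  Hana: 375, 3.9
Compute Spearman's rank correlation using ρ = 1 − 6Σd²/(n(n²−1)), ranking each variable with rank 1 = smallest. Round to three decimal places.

0.086

Ranks of variable 1: 1, 4, 6, 5, 3, 2
Ranks of variable 2: 3, 5, 1, 6, 4, 2
d = r₁ − r₂: -2, -1, 5, -1, -1, 0
d²: 4, 1, 25, 1, 1, 0; Σd² = 32
ρ = 1 − 6·32/(6·35) = 1 − 192/210 = 0.086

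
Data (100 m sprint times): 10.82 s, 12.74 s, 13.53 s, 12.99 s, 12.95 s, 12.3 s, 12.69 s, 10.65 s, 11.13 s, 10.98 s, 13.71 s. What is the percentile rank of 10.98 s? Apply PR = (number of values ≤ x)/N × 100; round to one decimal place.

N = 11.
Strictly below 10.98: 2. Equal to 10.98: 1.
PR = 3/11 × 100 = 27.3

27.3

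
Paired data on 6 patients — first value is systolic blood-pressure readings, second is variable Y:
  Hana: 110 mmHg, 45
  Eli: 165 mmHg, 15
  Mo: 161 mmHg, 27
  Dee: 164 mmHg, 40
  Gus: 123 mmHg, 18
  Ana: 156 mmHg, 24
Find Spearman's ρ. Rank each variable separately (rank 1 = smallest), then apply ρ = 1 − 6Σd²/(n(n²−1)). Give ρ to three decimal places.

Ranks of variable 1: 1, 6, 4, 5, 2, 3
Ranks of variable 2: 6, 1, 4, 5, 2, 3
d = r₁ − r₂: -5, 5, 0, 0, 0, 0
d²: 25, 25, 0, 0, 0, 0; Σd² = 50
ρ = 1 − 6·50/(6·35) = 1 − 300/210 = -0.429

-0.429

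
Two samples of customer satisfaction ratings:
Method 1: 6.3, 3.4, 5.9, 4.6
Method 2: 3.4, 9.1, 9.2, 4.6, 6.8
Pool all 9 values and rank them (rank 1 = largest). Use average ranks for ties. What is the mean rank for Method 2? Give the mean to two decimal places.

4.20

Sorted (descending): 9.2, 9.1, 6.8, 6.3, 5.9, 4.6, 4.6, 3.4, 3.4
The 2 values of 4.6 occupy positions 6–7 → average rank (6+7)/2 = 6.5.
The 2 values of 3.4 occupy positions 8–9 → average rank (8+9)/2 = 8.5.
Method 2 values → pooled ranks: 3.4→8.5, 9.1→2, 9.2→1, 4.6→6.5, 6.8→3
Mean rank = (8.5 + 2 + 1 + 6.5 + 3) / 5 = 4.20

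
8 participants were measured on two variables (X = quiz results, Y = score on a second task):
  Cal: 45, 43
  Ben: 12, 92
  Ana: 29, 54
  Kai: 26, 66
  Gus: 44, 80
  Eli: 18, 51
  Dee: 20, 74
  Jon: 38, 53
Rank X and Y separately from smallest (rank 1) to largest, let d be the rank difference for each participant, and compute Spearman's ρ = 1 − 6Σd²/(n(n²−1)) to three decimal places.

Ranks of variable 1: 8, 1, 5, 4, 7, 2, 3, 6
Ranks of variable 2: 1, 8, 4, 5, 7, 2, 6, 3
d = r₁ − r₂: 7, -7, 1, -1, 0, 0, -3, 3
d²: 49, 49, 1, 1, 0, 0, 9, 9; Σd² = 118
ρ = 1 − 6·118/(8·63) = 1 − 708/504 = -0.405

-0.405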